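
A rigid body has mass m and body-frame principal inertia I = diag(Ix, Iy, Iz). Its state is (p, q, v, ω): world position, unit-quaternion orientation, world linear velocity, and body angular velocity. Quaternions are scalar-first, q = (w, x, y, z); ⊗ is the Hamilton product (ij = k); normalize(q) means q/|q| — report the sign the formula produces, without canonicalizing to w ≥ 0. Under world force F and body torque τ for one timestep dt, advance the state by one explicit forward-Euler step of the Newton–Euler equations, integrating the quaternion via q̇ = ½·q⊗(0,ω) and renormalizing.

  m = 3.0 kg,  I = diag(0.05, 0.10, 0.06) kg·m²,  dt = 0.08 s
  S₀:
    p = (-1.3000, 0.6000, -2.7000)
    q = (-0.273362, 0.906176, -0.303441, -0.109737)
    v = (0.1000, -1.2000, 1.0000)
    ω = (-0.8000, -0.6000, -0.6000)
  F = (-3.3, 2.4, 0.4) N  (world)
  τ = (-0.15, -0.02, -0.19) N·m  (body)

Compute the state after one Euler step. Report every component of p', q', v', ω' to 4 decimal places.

p' = (-1.2920, 0.5040, -2.6200)
q' = (-0.2540, 0.9186, -0.2713, -0.1345)
v' = (0.0120, -1.1360, 1.0107)
ω' = (-1.0170, -0.6122, -0.8853)

linear accel F/m = (-1.1000, 0.8000, 0.1333)
p + v·dt = (-1.2920, 0.5040, -2.6200)
v + (F/m)dt = (0.0120, -1.1360, 1.0107)
gyro term ω×Iω = (-0.0144, -0.0048, 0.0240)
(τ − ω×Iω)/I = (-2.7120, -0.1520, -3.5667)
new body rate ω' = (-1.0170, -0.6122, -0.8853)
q⊗(0,ω) = (0.4770340, 0.3349120, 0.7955124, -0.6224412)
q + ½dt·q⊗(0,ω), renormalized = (-0.2540, 0.9186, -0.2713, -0.1345)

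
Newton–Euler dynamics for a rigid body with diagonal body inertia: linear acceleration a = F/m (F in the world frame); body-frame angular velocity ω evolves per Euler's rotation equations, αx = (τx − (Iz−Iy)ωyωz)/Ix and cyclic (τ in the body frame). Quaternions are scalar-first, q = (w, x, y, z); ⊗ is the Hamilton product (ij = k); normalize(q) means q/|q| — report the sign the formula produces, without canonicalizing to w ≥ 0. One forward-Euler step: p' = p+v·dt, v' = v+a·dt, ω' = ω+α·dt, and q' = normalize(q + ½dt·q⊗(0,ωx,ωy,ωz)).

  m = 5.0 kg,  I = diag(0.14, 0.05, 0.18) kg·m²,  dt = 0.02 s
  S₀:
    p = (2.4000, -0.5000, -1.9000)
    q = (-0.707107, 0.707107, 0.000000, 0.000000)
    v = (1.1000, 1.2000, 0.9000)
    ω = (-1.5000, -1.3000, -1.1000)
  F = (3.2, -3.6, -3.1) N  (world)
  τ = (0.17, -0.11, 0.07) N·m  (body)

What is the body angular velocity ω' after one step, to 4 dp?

ω×(Iω) gyroscopic = (0.1859, -0.0660, -0.1755)
α = I⁻¹(τ − ω×Iω) = (-0.1136, -0.8800, 1.3639)
new body rate ω' = (-1.5023, -1.3176, -1.0727)

ω' = (-1.5023, -1.3176, -1.0727)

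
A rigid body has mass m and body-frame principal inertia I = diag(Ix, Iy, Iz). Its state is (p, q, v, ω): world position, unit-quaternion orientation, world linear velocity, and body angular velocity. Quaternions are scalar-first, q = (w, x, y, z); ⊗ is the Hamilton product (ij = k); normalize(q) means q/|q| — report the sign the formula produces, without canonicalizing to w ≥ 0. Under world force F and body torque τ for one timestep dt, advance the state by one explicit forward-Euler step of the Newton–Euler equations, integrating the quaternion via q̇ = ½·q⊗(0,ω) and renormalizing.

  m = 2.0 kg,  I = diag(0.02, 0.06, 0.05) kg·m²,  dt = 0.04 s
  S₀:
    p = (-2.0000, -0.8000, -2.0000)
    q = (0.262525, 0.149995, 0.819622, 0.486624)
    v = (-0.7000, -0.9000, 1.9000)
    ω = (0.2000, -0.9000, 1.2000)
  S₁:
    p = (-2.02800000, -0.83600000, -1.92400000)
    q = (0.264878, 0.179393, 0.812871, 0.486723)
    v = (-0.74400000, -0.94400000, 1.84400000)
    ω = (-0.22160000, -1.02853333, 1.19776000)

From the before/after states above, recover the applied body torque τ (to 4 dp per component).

τ = (-0.2000, -0.2000, -0.0100)

ω₁ − ω₀ = (-0.42160000, -0.12853333, -0.00224000)
precession coupling = (0.0108, -0.0072, -0.0072)
applied torque τ = (-0.2000, -0.2000, -0.0100)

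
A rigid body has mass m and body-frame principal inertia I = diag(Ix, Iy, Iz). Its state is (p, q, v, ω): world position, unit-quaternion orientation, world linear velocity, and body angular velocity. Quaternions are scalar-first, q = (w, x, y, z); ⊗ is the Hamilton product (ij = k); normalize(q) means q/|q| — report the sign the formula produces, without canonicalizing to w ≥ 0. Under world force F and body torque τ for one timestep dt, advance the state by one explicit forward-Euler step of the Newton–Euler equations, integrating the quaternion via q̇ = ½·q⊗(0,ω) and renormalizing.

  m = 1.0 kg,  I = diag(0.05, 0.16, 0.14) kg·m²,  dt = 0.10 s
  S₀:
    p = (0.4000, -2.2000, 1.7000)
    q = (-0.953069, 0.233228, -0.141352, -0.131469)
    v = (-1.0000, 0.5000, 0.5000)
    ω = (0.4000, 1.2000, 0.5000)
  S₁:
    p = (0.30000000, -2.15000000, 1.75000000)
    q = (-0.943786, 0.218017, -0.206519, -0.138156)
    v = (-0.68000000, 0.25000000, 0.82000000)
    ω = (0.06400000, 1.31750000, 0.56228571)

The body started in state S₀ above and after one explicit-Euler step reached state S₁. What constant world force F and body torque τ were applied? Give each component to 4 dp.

F = (3.2000, -2.5000, 3.2000)
τ = (-0.1800, 0.1700, 0.1400)

rate change Δω = (-0.33600000, 0.11750000, 0.06228571)
precession coupling = (-0.0120, -0.0180, 0.0528)
applied torque τ = (-0.1800, 0.1700, 0.1400)
velocity change Δv = (0.32000000, -0.25000000, 0.32000000)
F = m·Δv/dt = (3.2000, -2.5000, 3.2000)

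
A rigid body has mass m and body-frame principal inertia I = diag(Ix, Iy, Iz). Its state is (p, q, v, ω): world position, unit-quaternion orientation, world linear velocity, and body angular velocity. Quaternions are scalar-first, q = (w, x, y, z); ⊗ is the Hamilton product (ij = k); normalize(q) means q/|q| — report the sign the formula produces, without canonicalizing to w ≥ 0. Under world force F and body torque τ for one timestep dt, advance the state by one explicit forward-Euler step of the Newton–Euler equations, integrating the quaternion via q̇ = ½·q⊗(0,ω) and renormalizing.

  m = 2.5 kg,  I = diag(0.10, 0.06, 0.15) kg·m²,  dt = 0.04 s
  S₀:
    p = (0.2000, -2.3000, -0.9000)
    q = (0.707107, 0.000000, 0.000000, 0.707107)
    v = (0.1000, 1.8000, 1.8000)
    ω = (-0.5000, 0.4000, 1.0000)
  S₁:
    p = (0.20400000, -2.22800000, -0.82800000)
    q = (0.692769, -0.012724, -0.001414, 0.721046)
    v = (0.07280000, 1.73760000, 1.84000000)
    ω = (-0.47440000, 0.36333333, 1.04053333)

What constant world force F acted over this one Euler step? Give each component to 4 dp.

F = (-1.7000, -3.9000, 2.5000)

v₁ − v₀ = (-0.02720000, -0.06240000, 0.04000000)
applied force F = (-1.7000, -3.9000, 2.5000)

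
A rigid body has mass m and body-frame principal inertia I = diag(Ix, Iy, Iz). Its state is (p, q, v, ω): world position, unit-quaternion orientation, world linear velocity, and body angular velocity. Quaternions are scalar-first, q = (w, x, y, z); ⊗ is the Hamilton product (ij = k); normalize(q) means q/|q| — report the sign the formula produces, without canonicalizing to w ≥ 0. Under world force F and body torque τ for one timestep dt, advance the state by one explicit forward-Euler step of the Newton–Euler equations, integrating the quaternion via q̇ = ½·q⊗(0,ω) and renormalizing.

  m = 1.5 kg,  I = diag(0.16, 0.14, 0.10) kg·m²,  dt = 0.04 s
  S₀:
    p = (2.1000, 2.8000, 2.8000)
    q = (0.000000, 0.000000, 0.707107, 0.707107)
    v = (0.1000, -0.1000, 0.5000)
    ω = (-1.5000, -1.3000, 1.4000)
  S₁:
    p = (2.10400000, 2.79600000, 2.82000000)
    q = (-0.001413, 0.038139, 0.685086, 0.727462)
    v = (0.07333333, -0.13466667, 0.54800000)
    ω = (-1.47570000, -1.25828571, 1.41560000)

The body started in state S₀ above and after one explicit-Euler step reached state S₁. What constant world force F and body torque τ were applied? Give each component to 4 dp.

Δω = ω₁−ω₀ = (0.02430000, 0.04171429, 0.01560000)
applied torque τ = (0.1700, 0.0200, 0.0000)
v₁ − v₀ = (-0.02666667, -0.03466667, 0.04800000)
applied force F = (-1.0000, -1.3000, 1.8000)

F = (-1.0000, -1.3000, 1.8000)
τ = (0.1700, 0.0200, 0.0000)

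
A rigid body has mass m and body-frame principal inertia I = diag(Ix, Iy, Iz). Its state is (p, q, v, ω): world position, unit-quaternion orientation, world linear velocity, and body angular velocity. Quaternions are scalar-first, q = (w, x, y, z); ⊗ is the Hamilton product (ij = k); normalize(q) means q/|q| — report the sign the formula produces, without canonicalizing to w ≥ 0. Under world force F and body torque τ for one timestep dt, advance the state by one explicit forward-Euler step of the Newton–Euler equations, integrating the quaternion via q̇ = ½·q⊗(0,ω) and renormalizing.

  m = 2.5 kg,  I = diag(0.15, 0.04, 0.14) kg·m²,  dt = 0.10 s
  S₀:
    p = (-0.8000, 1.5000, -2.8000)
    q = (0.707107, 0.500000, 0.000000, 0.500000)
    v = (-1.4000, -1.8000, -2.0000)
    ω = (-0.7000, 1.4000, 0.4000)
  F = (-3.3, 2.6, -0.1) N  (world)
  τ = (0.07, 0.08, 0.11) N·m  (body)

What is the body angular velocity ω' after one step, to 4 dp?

ω' = (-0.6907, 1.6070, 0.4016)

(τ − ω×Iω)/I = (0.0933, 2.0700, 0.0157)
ω + α·dt = (-0.6907, 1.6070, 0.4016)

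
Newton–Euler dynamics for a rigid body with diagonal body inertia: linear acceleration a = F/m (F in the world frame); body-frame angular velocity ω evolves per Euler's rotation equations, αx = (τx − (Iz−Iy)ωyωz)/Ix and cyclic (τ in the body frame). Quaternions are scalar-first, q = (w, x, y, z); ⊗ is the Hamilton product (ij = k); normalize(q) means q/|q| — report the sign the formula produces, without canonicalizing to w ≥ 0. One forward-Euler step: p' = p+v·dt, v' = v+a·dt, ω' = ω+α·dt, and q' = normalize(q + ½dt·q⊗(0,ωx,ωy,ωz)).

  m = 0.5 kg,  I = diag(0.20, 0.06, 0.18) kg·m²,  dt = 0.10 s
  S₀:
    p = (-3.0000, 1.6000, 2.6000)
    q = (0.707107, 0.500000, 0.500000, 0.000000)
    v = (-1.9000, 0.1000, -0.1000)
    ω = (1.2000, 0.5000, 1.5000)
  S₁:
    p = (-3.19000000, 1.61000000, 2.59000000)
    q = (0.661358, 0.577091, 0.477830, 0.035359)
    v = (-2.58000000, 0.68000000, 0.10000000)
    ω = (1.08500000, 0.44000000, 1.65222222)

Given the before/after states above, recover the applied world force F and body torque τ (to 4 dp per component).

v₁ − v₀ = (-0.68000000, 0.58000000, 0.20000000)
m·(v₁−v₀)/dt = (-3.4000, 2.9000, 1.0000)
ω₁ − ω₀ = (-0.11500000, -0.06000000, 0.15222222)
precession coupling = (0.0900, 0.0360, -0.0840)
τ = I·(Δω/dt) + ω₀×(Iω₀) = (-0.1400, 0.0000, 0.1900)

F = (-3.4000, 2.9000, 1.0000)
τ = (-0.1400, 0.0000, 0.1900)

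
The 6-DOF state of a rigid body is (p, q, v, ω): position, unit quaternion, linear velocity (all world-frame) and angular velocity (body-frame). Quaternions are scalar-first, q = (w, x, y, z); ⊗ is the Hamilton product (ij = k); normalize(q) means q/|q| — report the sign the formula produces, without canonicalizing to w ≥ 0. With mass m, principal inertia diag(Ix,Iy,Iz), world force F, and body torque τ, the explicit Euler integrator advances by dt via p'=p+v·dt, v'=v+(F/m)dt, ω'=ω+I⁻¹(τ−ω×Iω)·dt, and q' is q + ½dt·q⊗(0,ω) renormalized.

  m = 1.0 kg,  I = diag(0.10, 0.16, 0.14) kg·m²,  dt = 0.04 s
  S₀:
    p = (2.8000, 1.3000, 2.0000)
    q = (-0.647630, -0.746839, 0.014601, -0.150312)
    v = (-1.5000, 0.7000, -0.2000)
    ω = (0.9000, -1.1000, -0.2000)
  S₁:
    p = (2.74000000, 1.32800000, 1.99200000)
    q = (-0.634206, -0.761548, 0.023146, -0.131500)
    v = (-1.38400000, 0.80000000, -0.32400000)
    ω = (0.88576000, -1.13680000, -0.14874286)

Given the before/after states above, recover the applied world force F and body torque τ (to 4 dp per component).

velocity change Δv = (0.11600000, 0.10000000, -0.12400000)
F = m·Δv/dt = (2.9000, 2.5000, -3.1000)
Δω = ω₁−ω₀ = (-0.01424000, -0.03680000, 0.05125714)
applied torque τ = (-0.0400, -0.1400, 0.1200)

F = (2.9000, 2.5000, -3.1000)
τ = (-0.0400, -0.1400, 0.1200)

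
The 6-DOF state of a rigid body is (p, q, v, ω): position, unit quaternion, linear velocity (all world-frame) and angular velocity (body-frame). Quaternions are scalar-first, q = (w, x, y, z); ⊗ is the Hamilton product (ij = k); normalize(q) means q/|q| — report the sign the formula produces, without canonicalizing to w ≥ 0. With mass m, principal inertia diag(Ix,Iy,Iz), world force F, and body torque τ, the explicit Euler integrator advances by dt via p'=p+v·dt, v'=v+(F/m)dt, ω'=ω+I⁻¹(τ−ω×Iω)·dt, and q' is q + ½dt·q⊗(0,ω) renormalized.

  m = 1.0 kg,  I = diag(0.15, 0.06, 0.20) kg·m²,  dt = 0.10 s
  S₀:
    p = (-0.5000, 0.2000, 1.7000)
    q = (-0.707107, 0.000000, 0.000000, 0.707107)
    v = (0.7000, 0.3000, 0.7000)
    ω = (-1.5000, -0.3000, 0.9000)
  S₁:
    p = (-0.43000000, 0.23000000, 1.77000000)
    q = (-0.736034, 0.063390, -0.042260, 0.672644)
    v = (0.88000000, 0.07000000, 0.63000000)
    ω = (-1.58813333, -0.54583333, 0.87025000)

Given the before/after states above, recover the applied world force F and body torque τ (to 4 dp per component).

v₁ − v₀ = (0.18000000, -0.23000000, -0.07000000)
applied force F = (1.8000, -2.3000, -0.7000)
rate change Δω = (-0.08813333, -0.24583333, -0.02975000)
ω₀×(Iω₀) = (-0.0378, 0.0675, -0.0405)
applied torque τ = (-0.1700, -0.0800, -0.1000)

F = (1.8000, -2.3000, -0.7000)
τ = (-0.1700, -0.0800, -0.1000)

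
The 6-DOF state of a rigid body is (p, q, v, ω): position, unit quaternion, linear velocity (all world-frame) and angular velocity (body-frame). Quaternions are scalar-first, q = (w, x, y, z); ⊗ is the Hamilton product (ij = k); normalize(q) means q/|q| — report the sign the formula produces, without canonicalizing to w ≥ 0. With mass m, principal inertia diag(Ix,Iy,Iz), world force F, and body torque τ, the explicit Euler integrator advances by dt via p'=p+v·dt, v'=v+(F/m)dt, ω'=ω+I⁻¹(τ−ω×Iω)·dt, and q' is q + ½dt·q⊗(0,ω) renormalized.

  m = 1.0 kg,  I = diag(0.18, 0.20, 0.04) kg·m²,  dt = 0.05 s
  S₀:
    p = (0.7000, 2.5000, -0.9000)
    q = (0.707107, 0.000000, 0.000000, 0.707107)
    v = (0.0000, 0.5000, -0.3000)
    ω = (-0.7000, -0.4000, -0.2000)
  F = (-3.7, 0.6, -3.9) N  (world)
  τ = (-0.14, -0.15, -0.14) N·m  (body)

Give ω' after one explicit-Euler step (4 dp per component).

ω' = (-0.7353, -0.4424, -0.3820)

precession coupling ω×(Iω) = (-0.0128, 0.0196, 0.0056)
α = I⁻¹(τ − ω×Iω) = (-0.7067, -0.8480, -3.6400)
ω + α·dt = (-0.7353, -0.4424, -0.3820)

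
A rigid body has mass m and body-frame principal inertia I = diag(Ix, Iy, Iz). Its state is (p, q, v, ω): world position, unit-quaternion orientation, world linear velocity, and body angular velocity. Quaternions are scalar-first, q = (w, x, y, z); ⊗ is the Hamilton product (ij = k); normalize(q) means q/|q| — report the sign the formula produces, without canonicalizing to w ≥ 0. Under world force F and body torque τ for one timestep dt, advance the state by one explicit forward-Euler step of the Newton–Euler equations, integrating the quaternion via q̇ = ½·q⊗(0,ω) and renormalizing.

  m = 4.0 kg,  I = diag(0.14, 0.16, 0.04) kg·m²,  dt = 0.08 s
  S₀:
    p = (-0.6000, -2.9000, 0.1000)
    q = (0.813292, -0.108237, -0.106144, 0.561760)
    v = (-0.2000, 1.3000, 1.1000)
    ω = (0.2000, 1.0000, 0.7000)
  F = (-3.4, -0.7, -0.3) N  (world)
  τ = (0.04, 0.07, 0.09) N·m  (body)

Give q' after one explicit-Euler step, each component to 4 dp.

q' = (0.8017, -0.1270, -0.0660, 0.5803)

Hamilton product q⊗(0,ω) = (-0.2654406, -0.4734024, 1.0014099, 0.4822962)
q + ½dt·q⊗(0,ω), renormalized = (0.8017, -0.1270, -0.0660, 0.5803)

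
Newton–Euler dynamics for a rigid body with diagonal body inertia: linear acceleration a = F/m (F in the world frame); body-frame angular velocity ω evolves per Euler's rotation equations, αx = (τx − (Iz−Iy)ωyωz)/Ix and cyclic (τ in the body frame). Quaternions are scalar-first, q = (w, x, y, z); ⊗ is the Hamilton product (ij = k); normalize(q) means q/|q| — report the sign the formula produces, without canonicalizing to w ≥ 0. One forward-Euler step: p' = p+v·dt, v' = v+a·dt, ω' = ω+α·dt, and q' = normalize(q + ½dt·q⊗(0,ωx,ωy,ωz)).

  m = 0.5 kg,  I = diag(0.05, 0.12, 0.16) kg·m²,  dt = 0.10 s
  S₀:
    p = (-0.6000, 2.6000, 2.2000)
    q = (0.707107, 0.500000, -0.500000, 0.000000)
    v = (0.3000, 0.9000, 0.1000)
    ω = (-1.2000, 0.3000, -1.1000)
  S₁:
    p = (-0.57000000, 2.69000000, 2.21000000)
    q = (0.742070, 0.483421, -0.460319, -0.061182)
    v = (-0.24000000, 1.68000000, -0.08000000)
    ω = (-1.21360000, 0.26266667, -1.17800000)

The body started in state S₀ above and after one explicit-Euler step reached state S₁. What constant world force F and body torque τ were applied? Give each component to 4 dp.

velocity change Δv = (-0.54000000, 0.78000000, -0.18000000)
m·(v₁−v₀)/dt = (-2.7000, 3.9000, -0.9000)
Δω = ω₁−ω₀ = (-0.01360000, -0.03733333, -0.07800000)
precession coupling = (-0.0132, -0.1452, -0.0252)
applied torque τ = (-0.0200, -0.1900, -0.1500)

F = (-2.7000, 3.9000, -0.9000)
τ = (-0.0200, -0.1900, -0.1500)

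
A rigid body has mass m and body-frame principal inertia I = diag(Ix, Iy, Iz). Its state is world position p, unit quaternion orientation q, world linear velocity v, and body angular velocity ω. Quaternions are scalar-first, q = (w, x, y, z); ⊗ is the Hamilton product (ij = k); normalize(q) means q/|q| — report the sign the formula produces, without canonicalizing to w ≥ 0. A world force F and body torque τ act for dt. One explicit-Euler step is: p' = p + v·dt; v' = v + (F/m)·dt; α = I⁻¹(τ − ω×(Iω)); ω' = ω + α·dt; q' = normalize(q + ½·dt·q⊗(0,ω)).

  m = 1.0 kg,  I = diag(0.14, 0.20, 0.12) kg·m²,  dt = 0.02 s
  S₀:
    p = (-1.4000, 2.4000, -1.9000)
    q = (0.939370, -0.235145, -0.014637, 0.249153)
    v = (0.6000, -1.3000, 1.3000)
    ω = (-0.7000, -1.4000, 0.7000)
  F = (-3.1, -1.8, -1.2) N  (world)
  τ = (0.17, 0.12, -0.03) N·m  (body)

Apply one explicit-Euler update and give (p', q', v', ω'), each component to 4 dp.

p' = (-1.3880, 2.3740, -1.8740)
q' = (0.9356, -0.2383, -0.0279, 0.2589)
v' = (0.5380, -1.3360, 1.2760)
ω' = (-0.6869, -1.3870, 0.6852)

precession coupling ω×(Iω) = (0.0784, -0.0098, 0.0588)
(τ − ω×Iω)/I = (0.6543, 0.6490, -0.7400)
new body rate ω' = (-0.6869, -1.3870, 0.6852)
Hamilton product q⊗(0,ω) = (-0.3595004, -0.3189907, -1.3249236, 0.9765161)
q + ½dt·q⊗(0,ω), renormalized = (0.9356, -0.2383, -0.0279, 0.2589)
linear accel F/m = (-3.1000, -1.8000, -1.2000)
p' = p + v·dt = (-1.3880, 2.3740, -1.8740)
v' = v + a·dt = (0.5380, -1.3360, 1.2760)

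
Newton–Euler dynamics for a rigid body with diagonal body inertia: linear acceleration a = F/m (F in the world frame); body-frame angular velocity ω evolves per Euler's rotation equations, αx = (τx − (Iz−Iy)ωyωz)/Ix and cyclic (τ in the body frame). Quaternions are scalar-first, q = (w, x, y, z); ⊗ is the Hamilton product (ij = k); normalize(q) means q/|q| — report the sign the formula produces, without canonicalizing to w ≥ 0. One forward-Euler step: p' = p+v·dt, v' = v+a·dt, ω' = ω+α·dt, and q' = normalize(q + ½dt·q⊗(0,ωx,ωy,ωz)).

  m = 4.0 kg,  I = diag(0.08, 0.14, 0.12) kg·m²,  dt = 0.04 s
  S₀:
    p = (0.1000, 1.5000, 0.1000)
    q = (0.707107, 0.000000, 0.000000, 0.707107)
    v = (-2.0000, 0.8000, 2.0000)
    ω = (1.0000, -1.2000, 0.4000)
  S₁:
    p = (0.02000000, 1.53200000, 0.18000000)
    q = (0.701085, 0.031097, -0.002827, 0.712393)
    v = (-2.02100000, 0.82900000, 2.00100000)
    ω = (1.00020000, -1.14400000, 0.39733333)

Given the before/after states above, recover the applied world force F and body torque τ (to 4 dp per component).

Δv = v₁−v₀ = (-0.02100000, 0.02900000, 0.00100000)
applied force F = (-2.1000, 2.9000, 0.1000)
rate change Δω = (0.00020000, 0.05600000, -0.00266667)
gyro term ω₀×Iω₀ = (0.0096, -0.0160, -0.0720)
τ = I·(Δω/dt) + ω₀×(Iω₀) = (0.0100, 0.1800, -0.0800)

F = (-2.1000, 2.9000, 0.1000)
τ = (0.0100, 0.1800, -0.0800)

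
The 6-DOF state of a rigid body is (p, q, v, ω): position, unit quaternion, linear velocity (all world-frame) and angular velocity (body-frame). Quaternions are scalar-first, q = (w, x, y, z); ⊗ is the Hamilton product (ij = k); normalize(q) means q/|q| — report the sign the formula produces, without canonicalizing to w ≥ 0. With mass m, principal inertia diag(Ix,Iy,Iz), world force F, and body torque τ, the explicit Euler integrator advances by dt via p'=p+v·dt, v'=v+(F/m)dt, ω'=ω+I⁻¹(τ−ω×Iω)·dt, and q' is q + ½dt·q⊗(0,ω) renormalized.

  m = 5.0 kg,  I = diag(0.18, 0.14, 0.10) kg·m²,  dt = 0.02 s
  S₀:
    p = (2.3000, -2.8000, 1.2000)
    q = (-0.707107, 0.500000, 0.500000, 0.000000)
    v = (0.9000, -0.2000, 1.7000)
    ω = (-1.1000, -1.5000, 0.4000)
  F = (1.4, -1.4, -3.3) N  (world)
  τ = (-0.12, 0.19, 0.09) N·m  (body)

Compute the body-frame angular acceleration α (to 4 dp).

α = (-0.8000, 1.6086, 1.5600)

gyro term ω×Iω = (0.0240, -0.0352, -0.0660)
(τ − ω×Iω)/I = (-0.8000, 1.6086, 1.5600)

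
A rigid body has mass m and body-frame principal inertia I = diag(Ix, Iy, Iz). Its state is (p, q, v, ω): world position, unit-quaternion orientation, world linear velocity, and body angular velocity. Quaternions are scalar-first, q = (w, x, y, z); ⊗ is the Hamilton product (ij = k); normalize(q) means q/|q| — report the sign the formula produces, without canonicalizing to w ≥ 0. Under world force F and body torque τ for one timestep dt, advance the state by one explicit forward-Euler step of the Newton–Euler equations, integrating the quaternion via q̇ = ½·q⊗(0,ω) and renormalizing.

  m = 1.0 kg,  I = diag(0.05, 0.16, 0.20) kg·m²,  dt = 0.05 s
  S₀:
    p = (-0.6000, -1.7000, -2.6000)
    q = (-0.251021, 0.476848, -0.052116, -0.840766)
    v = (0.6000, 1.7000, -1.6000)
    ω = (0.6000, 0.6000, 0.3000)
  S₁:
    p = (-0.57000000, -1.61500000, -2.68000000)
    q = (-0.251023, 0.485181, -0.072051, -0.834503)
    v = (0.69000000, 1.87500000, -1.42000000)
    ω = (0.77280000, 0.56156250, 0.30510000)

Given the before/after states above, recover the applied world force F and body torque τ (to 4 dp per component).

F = (1.8000, 3.5000, 3.6000)
τ = (0.1800, -0.1500, 0.0600)

Δv = v₁−v₀ = (0.09000000, 0.17500000, 0.18000000)
applied force F = (1.8000, 3.5000, 3.6000)
Δω = ω₁−ω₀ = (0.17280000, -0.03843750, 0.00510000)
τ = I·(Δω/dt) + ω₀×(Iω₀) = (0.1800, -0.1500, 0.0600)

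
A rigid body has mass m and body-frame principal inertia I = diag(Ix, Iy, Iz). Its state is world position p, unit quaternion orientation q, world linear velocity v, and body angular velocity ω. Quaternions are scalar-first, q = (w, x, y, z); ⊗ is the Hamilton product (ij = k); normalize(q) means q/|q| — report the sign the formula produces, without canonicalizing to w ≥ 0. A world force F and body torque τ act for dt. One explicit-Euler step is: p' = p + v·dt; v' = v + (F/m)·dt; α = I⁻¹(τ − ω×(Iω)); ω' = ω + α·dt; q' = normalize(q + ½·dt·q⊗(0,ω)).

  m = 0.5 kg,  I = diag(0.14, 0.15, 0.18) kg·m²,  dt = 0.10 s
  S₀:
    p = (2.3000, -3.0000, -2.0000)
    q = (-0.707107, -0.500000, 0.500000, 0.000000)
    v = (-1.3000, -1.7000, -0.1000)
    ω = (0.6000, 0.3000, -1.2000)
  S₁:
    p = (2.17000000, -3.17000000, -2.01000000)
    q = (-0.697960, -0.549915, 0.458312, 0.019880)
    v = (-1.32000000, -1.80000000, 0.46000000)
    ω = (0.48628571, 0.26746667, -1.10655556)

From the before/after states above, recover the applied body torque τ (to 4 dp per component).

τ = (-0.1700, -0.0200, 0.1700)

Δω = ω₁−ω₀ = (-0.11371429, -0.03253333, 0.09344444)
applied torque τ = (-0.1700, -0.0200, 0.1700)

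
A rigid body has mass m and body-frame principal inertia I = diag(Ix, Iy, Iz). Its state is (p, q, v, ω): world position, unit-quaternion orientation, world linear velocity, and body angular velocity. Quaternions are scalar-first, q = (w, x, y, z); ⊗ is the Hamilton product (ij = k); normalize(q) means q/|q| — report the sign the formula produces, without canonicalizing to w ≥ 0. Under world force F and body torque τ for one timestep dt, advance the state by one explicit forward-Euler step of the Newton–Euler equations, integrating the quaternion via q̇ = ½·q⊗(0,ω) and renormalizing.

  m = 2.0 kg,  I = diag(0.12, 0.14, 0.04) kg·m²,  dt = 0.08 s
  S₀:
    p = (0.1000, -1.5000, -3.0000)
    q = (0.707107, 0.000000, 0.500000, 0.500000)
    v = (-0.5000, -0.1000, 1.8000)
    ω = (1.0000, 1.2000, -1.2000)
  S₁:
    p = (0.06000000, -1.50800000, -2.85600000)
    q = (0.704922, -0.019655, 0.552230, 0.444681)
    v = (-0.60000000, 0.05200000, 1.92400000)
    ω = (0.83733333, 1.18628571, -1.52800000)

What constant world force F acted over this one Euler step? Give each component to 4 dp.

F = (-2.5000, 3.8000, 3.1000)

v₁ − v₀ = (-0.10000000, 0.15200000, 0.12400000)
F = m·Δv/dt = (-2.5000, 3.8000, 3.1000)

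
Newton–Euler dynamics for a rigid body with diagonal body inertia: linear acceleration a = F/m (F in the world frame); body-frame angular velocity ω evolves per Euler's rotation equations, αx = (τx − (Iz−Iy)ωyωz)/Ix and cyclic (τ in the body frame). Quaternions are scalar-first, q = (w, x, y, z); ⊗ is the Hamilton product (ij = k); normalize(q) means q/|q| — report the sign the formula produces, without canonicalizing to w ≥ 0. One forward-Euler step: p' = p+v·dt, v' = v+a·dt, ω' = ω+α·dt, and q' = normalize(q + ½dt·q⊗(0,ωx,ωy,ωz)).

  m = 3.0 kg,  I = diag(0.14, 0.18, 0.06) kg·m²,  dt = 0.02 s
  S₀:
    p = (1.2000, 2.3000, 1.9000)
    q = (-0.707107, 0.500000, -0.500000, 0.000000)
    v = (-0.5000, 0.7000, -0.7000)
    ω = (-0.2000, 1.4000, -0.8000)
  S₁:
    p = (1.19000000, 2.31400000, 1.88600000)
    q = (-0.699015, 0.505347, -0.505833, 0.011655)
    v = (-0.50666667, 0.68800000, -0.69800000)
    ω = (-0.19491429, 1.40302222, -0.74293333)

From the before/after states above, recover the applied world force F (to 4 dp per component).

Δv = v₁−v₀ = (-0.00666667, -0.01200000, 0.00200000)
F = m·Δv/dt = (-1.0000, -1.8000, 0.3000)

F = (-1.0000, -1.8000, 0.3000)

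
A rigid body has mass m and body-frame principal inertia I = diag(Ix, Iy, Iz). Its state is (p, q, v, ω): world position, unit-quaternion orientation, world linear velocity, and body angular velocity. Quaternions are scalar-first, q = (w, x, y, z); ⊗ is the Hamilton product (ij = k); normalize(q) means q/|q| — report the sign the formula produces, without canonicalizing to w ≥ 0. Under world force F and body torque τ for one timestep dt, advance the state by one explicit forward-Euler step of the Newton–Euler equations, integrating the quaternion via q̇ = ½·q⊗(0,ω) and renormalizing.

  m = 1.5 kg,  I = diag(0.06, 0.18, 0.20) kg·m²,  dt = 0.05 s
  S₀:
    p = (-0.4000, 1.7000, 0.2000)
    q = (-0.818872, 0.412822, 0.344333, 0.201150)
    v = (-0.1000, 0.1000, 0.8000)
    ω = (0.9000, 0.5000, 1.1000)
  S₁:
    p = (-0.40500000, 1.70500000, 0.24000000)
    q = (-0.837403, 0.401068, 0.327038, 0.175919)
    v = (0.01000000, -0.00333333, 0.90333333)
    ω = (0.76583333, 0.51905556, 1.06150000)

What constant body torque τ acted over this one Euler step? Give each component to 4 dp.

rate change Δω = (-0.13416667, 0.01905556, -0.03850000)
τ = I·(Δω/dt) + ω₀×(Iω₀) = (-0.1500, -0.0700, -0.1000)

τ = (-0.1500, -0.0700, -0.1000)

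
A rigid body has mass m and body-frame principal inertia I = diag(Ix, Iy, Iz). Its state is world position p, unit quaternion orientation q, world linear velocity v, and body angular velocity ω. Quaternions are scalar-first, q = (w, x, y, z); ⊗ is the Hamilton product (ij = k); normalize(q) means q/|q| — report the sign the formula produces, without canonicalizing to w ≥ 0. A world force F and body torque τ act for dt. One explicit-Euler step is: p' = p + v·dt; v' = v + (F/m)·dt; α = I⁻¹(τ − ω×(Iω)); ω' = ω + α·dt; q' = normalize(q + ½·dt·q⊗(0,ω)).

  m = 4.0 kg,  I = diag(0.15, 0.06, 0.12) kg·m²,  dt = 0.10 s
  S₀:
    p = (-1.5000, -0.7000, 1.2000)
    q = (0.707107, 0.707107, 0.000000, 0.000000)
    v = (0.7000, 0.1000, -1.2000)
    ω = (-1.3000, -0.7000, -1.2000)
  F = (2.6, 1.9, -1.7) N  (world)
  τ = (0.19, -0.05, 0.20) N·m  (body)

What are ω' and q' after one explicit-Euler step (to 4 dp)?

ω' = (-1.2069, -0.8613, -0.9651)
q' = (0.7497, 0.6582, 0.0176, -0.0669)

ω×(Iω) gyroscopic = (0.0504, 0.0468, -0.0819)
α = I⁻¹(τ − ω×Iω) = (0.9307, -1.6133, 2.3492)
ω' = ω + α·dt = (-1.2069, -0.8613, -0.9651)
Hamilton product q⊗(0,ω) = (0.9192391, -0.9192391, 0.3535535, -1.3435033)
q' = normalize(q + ½dt·q⊗(0,ω)) = (0.7497, 0.6582, 0.0176, -0.0669)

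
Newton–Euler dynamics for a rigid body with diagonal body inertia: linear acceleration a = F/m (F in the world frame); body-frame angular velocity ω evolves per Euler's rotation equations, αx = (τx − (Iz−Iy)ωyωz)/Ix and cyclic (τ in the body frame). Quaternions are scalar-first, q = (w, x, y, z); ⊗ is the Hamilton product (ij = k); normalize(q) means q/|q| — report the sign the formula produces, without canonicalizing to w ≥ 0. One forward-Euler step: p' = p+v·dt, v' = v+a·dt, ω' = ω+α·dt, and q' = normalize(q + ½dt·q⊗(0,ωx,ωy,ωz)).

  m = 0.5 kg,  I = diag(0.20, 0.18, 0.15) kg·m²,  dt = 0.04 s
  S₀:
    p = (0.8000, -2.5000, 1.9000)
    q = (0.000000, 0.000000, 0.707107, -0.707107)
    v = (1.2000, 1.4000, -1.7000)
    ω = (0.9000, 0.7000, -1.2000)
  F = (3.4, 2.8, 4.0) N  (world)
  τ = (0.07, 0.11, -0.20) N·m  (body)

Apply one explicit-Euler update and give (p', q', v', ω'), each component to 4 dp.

p' = (0.8480, -2.4440, 1.8320)
q' = (-0.0269, -0.0071, 0.6940, -0.7194)
v' = (1.4720, 1.6240, -1.3800)
ω' = (0.9090, 0.7364, -1.2500)

a = F/m = (6.8000, 5.6000, 8.0000)
p' = p + v·dt = (0.8480, -2.4440, 1.8320)
v' = v + a·dt = (1.4720, 1.6240, -1.3800)
ω×(Iω) gyroscopic = (0.0252, -0.0540, -0.0126)
α = I⁻¹(τ − ω×Iω) = (0.2240, 0.9111, -1.2493)
ω' = ω + α·dt = (0.9090, 0.7364, -1.2500)
Hamilton product q⊗(0,ω) = (-1.3435033, -0.3535535, -0.6363963, -0.6363963)
updated quaternion q' = (-0.0269, -0.0071, 0.6940, -0.7194)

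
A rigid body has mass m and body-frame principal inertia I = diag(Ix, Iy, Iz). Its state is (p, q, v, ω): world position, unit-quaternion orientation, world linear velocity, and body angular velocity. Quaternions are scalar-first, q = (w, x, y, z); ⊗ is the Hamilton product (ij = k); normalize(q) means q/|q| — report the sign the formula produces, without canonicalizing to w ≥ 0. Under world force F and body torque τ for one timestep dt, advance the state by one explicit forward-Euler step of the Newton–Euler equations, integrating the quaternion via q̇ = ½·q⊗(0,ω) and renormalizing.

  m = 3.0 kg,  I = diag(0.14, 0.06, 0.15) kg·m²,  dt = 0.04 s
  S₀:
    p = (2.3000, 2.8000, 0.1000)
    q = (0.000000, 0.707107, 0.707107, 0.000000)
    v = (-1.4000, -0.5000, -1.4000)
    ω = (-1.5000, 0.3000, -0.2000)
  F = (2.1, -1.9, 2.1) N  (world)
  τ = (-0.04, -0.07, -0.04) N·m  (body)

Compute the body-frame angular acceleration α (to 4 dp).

α = (-0.2471, -1.1167, -0.5067)

precession coupling ω×(Iω) = (-0.0054, -0.0030, 0.0360)
angular accel α = (-0.2471, -1.1167, -0.5067)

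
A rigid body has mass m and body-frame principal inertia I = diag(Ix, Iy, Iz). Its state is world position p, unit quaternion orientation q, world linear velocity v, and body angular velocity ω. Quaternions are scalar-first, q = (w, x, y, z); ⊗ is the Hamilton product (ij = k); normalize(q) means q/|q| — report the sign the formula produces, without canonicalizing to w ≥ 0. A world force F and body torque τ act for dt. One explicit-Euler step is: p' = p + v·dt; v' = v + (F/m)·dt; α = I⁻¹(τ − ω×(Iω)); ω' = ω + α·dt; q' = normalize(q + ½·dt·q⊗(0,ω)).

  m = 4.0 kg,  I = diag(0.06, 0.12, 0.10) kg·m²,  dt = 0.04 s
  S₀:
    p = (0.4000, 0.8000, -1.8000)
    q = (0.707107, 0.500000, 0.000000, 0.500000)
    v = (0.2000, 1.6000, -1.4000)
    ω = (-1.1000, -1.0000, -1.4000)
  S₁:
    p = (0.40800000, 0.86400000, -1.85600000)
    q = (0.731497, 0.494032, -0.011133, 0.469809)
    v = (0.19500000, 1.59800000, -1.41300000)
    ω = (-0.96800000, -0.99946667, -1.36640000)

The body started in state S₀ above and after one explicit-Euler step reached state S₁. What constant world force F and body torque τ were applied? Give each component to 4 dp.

v₁ − v₀ = (-0.00500000, -0.00200000, -0.01300000)
F = m·Δv/dt = (-0.5000, -0.2000, -1.3000)
rate change Δω = (0.13200000, 0.00053333, 0.03360000)
ω₀×(Iω₀) = (-0.0280, -0.0616, 0.0660)
I·α + gyro = (0.1700, -0.0600, 0.1500)

F = (-0.5000, -0.2000, -1.3000)
τ = (0.1700, -0.0600, 0.1500)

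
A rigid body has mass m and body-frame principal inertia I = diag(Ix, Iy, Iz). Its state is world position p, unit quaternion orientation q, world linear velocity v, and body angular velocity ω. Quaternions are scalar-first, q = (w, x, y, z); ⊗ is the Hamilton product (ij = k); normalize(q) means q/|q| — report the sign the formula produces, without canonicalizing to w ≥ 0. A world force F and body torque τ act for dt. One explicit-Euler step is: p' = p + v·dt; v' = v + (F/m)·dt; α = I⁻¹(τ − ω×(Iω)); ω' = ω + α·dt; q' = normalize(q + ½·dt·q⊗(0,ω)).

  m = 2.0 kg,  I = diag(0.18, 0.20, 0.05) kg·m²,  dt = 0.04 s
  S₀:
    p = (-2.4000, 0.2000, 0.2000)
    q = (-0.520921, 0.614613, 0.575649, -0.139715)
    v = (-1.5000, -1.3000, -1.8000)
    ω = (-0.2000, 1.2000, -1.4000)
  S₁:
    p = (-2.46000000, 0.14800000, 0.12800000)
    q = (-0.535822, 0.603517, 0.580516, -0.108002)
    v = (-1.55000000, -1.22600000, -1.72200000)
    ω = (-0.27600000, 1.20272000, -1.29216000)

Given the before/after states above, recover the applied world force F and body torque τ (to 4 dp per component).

rate change Δω = (-0.07600000, 0.00272000, 0.10784000)
applied torque τ = (-0.0900, 0.0500, 0.1300)
Δv = v₁−v₀ = (-0.05000000, 0.07400000, 0.07800000)
m·(v₁−v₀)/dt = (-2.5000, 3.7000, 3.9000)

F = (-2.5000, 3.7000, 3.9000)
τ = (-0.0900, 0.0500, 0.1300)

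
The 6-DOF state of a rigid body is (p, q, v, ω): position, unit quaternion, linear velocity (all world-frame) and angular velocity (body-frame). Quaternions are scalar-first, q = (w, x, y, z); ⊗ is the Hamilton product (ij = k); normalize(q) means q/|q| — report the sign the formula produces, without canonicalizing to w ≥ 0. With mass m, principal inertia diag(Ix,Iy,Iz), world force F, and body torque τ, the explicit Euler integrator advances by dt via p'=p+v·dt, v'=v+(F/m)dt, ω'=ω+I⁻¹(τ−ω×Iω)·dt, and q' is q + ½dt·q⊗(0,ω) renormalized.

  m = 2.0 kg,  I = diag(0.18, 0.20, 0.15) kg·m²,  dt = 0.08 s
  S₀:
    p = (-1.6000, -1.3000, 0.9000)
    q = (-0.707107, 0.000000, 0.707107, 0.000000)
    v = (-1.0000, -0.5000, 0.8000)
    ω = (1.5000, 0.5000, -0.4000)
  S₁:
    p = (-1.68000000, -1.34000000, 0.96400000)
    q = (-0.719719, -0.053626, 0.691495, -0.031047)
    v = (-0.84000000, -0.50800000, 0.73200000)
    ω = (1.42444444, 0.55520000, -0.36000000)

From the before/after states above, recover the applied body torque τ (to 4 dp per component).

τ = (-0.1600, 0.1200, 0.0900)

Δω = ω₁−ω₀ = (-0.07555556, 0.05520000, 0.04000000)
gyro term ω₀×Iω₀ = (0.0100, -0.0180, 0.0150)
I·α + gyro = (-0.1600, 0.1200, 0.0900)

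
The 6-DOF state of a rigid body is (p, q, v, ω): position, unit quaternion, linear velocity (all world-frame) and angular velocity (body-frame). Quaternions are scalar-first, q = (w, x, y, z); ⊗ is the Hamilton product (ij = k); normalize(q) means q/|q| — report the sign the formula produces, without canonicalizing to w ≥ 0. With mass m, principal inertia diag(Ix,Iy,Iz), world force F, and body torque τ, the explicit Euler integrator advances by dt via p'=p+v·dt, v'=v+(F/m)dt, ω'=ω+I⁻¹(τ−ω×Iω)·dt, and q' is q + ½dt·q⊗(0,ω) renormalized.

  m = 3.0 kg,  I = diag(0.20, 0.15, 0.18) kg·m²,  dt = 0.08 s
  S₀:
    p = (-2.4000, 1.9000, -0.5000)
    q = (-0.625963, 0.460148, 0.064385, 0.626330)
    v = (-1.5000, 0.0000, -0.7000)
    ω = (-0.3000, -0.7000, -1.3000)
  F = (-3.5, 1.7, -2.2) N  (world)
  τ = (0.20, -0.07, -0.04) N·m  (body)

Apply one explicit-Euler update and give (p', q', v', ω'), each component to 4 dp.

(τ − ω×Iω)/I = (0.8635, -0.5187, -0.1639)
ω + α·dt = (-0.2309, -0.7415, -1.3131)
2q̇ = q⊗(0,ω) = (0.9973429, 0.5425194, 0.8484675, 0.5109638)
q + ½dt·q⊗(0,ω), renormalized = (-0.5850, 0.4810, 0.0981, 0.6456)
new position p' = (-2.5200, 1.9000, -0.5560)
v' = v + a·dt = (-1.5933, 0.0453, -0.7587)

p' = (-2.5200, 1.9000, -0.5560)
q' = (-0.5850, 0.4810, 0.0981, 0.6456)
v' = (-1.5933, 0.0453, -0.7587)
ω' = (-0.2309, -0.7415, -1.3131)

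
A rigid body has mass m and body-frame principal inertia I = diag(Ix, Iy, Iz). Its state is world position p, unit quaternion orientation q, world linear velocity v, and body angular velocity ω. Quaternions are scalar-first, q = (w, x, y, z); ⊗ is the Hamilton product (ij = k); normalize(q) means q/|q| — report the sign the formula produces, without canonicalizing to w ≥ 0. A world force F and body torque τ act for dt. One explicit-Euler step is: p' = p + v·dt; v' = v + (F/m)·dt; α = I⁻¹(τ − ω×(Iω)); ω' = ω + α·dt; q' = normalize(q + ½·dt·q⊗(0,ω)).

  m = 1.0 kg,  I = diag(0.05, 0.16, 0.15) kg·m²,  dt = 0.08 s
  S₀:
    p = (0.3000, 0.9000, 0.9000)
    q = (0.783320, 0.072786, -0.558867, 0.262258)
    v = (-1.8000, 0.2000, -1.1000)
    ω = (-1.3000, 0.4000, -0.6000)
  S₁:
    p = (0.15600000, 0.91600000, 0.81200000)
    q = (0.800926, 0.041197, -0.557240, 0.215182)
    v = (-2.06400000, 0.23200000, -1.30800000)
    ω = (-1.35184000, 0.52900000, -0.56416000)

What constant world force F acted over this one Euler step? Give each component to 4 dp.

F = (-3.3000, 0.4000, -2.6000)

v₁ − v₀ = (-0.26400000, 0.03200000, -0.20800000)
applied force F = (-3.3000, 0.4000, -2.6000)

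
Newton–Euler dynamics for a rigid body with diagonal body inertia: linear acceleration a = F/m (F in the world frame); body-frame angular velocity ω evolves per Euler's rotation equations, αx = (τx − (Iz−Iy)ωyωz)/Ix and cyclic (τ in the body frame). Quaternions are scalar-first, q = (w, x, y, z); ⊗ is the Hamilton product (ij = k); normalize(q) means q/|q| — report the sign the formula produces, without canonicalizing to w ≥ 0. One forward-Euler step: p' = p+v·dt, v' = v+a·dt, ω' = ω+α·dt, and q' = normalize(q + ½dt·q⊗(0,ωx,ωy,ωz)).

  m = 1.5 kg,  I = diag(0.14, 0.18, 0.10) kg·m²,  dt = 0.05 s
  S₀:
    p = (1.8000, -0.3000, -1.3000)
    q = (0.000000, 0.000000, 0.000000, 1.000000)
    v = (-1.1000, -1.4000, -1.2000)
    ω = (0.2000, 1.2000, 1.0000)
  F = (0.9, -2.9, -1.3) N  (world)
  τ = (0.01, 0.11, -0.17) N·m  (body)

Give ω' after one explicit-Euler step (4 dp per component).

ω×(Iω) gyroscopic = (-0.0960, 0.0080, 0.0096)
(τ − ω×Iω)/I = (0.7571, 0.5667, -1.7960)
ω' = ω + α·dt = (0.2379, 1.2283, 0.9102)

ω' = (0.2379, 1.2283, 0.9102)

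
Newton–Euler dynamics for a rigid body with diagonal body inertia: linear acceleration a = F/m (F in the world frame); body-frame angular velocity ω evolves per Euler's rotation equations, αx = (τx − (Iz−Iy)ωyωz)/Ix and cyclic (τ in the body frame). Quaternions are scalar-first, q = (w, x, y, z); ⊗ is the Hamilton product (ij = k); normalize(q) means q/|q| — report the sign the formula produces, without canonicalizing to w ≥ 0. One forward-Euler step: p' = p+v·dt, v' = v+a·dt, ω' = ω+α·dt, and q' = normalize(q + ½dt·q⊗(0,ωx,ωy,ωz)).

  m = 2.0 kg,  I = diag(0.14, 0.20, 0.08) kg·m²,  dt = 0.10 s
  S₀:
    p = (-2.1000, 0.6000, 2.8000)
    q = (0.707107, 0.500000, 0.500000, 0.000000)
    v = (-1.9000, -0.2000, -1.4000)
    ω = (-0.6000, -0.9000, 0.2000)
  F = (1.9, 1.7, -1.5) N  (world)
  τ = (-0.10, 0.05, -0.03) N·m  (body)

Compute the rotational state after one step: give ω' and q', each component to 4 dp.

ω' = (-0.6869, -0.8714, 0.1220)
q' = (0.7435, 0.4831, 0.4625, -0.0004)

α = I⁻¹(τ − ω×Iω) = (-0.8686, 0.2860, -0.7800)
ω' = ω + α·dt = (-0.6869, -0.8714, 0.1220)
2q̇ = q⊗(0,ω) = (0.7500000, -0.3242642, -0.7363963, -0.0085786)
q + ½dt·q⊗(0,ω), renormalized = (0.7435, 0.4831, 0.4625, -0.0004)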